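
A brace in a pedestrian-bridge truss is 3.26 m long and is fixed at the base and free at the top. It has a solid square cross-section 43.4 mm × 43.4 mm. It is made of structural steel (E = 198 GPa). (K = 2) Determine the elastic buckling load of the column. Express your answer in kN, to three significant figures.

I = a⁴/12 = 43.4⁴/12 = 2.956×10^5 mm⁴
I = 2.956×10^5 mm⁴ = 2.956×10^-7 m⁴
Effective length L_e = K·L = 2 × 3.26 = 6.520 m
P_cr = π²EI / L_e² = π² × 198×10⁹ × 2.956×10^-7 / 6.520² = 1.359×10^4 N

P_cr ≈ 13.6 kN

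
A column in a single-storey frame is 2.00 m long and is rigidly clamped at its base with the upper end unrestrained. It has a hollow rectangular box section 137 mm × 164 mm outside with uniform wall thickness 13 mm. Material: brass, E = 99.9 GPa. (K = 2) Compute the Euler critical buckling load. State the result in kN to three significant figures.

P_cr ≈ 1200 kN

Inner dimensions: h_i = 164 − 2×13 = 138.0 mm, b_i = 137 − 2×13 = 111.0 mm
Weak-axis I_min = (h_o·b_o³ − h_i·b_i³)/12 with b_o = 137, b_i = 111.0 mm (shorter outer/inner sides).
I_min = (164×137³ − 138.0×111.0³)/12 = 1.941×10^7 mm⁴
I = 1.941×10^7 mm⁴ = 1.941×10^-5 m⁴
Effective length L_e = K·L = 2 × 2.00 = 4.000 m
P_cr = π²EI / L_e² = π² × 99.9×10⁹ × 1.941×10^-5 / 4.000² = 1.196×10^6 N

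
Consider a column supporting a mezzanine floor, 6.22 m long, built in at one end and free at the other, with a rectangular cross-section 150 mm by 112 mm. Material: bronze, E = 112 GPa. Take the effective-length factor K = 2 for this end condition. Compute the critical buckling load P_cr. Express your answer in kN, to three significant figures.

Buckling occurs about the weak axis: I_min = h·b³/12 with b = 112 mm (the shorter side).
I_min = 150×112³/12 = 1.756×10^7 mm⁴
I = 1.756×10^7 mm⁴ = 1.756×10^-5 m⁴
Effective length L_e = K·L = 2 × 6.22 = 12.44 m
P_cr = π²EI / L_e² = π² × 112×10⁹ × 1.756×10^-5 / 12.44² = 1.254×10^5 N

P_cr ≈ 125 kN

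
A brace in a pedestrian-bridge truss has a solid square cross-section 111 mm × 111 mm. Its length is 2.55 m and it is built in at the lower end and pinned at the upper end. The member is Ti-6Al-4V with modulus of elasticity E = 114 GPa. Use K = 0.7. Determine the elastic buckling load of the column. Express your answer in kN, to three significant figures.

I = a⁴/12 = 111⁴/12 = 1.265×10^7 mm⁴
I = 1.265×10^7 mm⁴ = 1.265×10^-5 m⁴
Effective length L_e = K·L = 0.7 × 2.55 = 1.785 m
P_cr = π²EI / L_e² = π² × 114×10⁹ × 1.265×10^-5 / 1.785² = 4.467×10^6 N

P_cr ≈ 4470 kN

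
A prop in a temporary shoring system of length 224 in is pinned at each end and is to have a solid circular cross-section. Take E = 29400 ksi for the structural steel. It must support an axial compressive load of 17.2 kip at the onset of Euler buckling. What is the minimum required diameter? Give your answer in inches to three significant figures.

L_e = K·L = 1 × 224 = 224.0 in
Required I = P_cr·L_e²/(π²E) = 1.720×10^4 × 224.0² / (π² × 2.94×10^7) = 2.974 in⁴
Solid circle: I = πd⁴/64  ⇒  d = (64I/π)^(1/4) = (64×2.974/π)^(1/4) = 2.79 in

d ≈ 2.79 in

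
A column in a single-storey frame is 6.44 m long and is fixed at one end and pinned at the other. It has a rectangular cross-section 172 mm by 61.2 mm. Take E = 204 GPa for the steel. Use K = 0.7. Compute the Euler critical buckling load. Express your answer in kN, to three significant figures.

P_cr ≈ 326 kN

Buckling occurs about the weak axis: I_min = h·b³/12 with b = 61.2 mm (the shorter side).
I_min = 172×61.2³/12 = 3.285×10^6 mm⁴
I = 3.285×10^6 mm⁴ = 3.285×10^-6 m⁴
Effective length L_e = K·L = 0.7 × 6.44 = 4.508 m
P_cr = π²EI / L_e² = π² × 204×10⁹ × 3.285×10^-6 / 4.508² = 3.255×10^5 N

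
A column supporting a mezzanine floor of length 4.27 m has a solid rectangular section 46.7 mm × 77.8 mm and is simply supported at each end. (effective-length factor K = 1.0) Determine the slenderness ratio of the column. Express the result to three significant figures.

Buckling occurs about the weak axis: I_min = h·b³/12 with b = 46.7 mm (the shorter side).
I_min = 77.8×46.7³/12 = 6.603×10^5 mm⁴
A = 3.633×10^3 mm²;  r_min = √(I/A) = √(6.603×10^5/3.633×10^3) = 13.48 mm
L_e = K·L = 1 × 4.27 m = 4.270 m = 4270.0 mm
λ = L_e / r_min = 4270.0 / 13.48 = 317

λ ≈ 317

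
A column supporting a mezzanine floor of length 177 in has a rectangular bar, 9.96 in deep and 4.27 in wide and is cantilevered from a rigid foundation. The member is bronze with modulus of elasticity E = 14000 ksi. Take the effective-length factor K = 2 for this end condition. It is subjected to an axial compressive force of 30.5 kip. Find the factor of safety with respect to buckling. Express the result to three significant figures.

Buckling occurs about the weak axis: I_min = h·b³/12 with b = 4.27 in (the shorter side).
I_min = 9.96×4.27³/12 = 64.62 in⁴
Effective length L_e = K·L = 2 × 177 = 354.0 in
P_cr = π²EI / L_e² = π² × 14000×10³ × 64.62 / 354.0² = 7.125×10^4 lb
Factor of safety n = P_cr / P = 71.250 / 30.5 = 2.34

n ≈ 2.34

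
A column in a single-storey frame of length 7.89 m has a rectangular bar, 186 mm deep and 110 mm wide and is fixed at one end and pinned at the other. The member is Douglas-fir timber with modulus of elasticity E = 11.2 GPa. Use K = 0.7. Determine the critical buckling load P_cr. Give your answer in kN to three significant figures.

Buckling occurs about the weak axis: I_min = h·b³/12 with b = 110 mm (the shorter side).
I_min = 186×110³/12 = 2.063×10^7 mm⁴
I = 2.063×10^7 mm⁴ = 2.063×10^-5 m⁴
Effective length L_e = K·L = 0.7 × 7.89 = 5.523 m
P_cr = π²EI / L_e² = π² × 11.2×10⁹ × 2.063×10^-5 / 5.523² = 7.476×10^4 N

P_cr ≈ 74.8 kN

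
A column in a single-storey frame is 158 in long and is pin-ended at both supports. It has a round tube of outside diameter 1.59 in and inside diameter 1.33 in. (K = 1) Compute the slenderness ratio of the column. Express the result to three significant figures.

d_o = 1.59 in, d_i = 1.33 in
I = π(d_o⁴ − d_i⁴)/64 = π(1.59⁴ − 1.330⁴)/64 = 0.1601 in⁴
A = 0.5963 in²;  r_min = √(I/A) = √(0.1601/0.5963) = 0.5182 in
L_e = K·L = 1 × 158 = 158.0 in
λ = L_e / r_min = 158.00 / 0.5182 = 305

λ ≈ 305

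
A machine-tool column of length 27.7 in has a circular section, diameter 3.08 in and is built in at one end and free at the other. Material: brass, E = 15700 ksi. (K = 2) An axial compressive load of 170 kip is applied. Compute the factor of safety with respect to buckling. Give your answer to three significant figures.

n ≈ 1.31

I = πd⁴/64 = π×3.08⁴/64 = 4.417 in⁴
Effective length L_e = K·L = 2 × 27.7 = 55.40 in
P_cr = π²EI / L_e² = π² × 15700×10³ × 4.417 / 55.40² = 2.230×10^5 lb
Factor of safety n = P_cr / P = 223.02 / 170 = 1.31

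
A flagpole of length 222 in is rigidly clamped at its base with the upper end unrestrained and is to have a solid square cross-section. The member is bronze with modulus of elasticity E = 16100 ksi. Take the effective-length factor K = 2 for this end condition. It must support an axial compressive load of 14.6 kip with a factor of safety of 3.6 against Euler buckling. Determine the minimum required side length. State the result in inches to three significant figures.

Required P_cr = n·P = 3.6 × 14.6 = 52.56 kip
L_e = K·L = 2 × 222 = 444.0 in
Required I = P_cr·L_e²/(π²E) = 5.256×10^4 × 444.0² / (π² × 1.61×10^7) = 65.21 in⁴
Solid square: I = a⁴/12  ⇒  a = (12I)^(1/4) = (12×65.21)^(1/4) = 5.29 in

a ≈ 5.29 in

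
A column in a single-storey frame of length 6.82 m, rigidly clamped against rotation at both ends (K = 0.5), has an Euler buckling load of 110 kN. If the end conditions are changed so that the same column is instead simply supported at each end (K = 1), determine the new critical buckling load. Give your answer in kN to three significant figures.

P_cr ≈ 27.5 kN

P_cr ∝ 1/K², so P_cr,new = P_cr,old × (K_old/K_new)² = 110 × (0.5/1)²
= 110 × 0.2500 = 27.5 kN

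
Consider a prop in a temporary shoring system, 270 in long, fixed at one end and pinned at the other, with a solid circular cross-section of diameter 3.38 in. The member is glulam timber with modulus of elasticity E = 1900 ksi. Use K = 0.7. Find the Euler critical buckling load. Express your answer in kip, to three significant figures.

P_cr ≈ 3.36 kip

I = πd⁴/64 = π×3.38⁴/64 = 6.407 in⁴
Effective length L_e = K·L = 0.7 × 270 = 189.0 in
P_cr = π²EI / L_e² = π² × 1900×10³ × 6.407 / 189.0² = 3.363×10^3 lb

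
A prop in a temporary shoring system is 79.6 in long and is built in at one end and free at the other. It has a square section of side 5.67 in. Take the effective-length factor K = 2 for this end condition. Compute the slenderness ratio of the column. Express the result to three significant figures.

λ ≈ 97.3

I = a⁴/12 = 5.67⁴/12 = 86.13 in⁴
A = 32.15 in²;  r_min = √(I/A) = √(86.13/32.15) = 1.637 in
L_e = K·L = 2 × 79.6 = 159.2 in
λ = L_e / r_min = 159.20 / 1.637 = 97.3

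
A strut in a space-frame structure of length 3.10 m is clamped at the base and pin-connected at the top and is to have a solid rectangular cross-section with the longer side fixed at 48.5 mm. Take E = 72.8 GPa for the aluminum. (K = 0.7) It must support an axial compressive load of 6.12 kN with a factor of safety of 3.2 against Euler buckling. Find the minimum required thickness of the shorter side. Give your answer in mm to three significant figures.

b ≈ 31.7 mm

Required P_cr = n·P = 3.2 × 6.12 = 19.58 kN
L_e = K·L = 0.7 × 3.10 = 2.170 m
Required I = P_cr·L_e²/(π²E) = 1.958×10^4 × 2.170² / (π² × 7.28×10^10) = 1.283×10^-7 m⁴
I_req = 1.283×10^5 mm⁴
Rectangle, weak axis: I_min = h·b³/12 with h = 48.5 mm fixed  ⇒  b = (12I/h)^(1/3) = 31.7 mm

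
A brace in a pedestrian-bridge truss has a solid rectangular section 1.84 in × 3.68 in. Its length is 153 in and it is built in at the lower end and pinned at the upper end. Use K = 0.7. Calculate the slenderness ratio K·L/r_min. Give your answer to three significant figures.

For a rectangle r_min = b/√12 = 1.84/√12 = 0.5312 in
L_e = K·L = 0.7 × 153 = 107.1 in
λ = L_e / r_min = 107.10 / 0.5312 = 202

λ ≈ 202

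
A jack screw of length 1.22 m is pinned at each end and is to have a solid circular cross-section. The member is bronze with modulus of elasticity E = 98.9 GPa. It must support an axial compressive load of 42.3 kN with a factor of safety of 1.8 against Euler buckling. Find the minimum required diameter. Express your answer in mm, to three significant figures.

d ≈ 39.2 mm

Required P_cr = n·P = 1.8 × 42.3 = 76.14 kN
L_e = K·L = 1 × 1.22 = 1.220 m
Required I = P_cr·L_e²/(π²E) = 7.614×10^4 × 1.220² / (π² × 9.89×10^10) = 1.161×10^-7 m⁴
I_req = 1.161×10^5 mm⁴
Solid circle: I = πd⁴/64  ⇒  d = (64I/π)^(1/4) = (64×1.161×10^5/π)^(1/4) = 39.2 mm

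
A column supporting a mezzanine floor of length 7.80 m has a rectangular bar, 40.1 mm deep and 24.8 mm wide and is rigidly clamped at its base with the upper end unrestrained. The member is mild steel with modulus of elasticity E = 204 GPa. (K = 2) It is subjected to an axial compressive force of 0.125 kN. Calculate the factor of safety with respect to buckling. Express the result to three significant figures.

n ≈ 3.37

Buckling occurs about the weak axis: I_min = h·b³/12 with b = 24.8 mm (the shorter side).
I_min = 40.1×24.8³/12 = 5.097×10^4 mm⁴
I = 5.097×10^4 mm⁴ = 5.097×10^-8 m⁴
Effective length L_e = K·L = 2 × 7.80 = 15.60 m
P_cr = π²EI / L_e² = π² × 204×10⁹ × 5.097×10^-8 / 15.60² = 421.7 N
Factor of safety n = P_cr / P = 0.42170 / 0.125 = 3.37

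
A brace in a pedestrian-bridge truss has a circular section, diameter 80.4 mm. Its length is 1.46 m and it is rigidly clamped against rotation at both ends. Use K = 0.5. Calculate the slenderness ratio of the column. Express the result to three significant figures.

I = πd⁴/64 = π×80.4⁴/64 = 2.051×10^6 mm⁴
A = 5.077×10^3 mm²;  r_min = √(I/A) = √(2.051×10^6/5.077×10^3) = 20.10 mm
L_e = K·L = 0.5 × 1.46 m = 0.7300 m = 730.00 mm
λ = L_e / r_min = 730.00 / 20.10 = 36.3

λ ≈ 36.3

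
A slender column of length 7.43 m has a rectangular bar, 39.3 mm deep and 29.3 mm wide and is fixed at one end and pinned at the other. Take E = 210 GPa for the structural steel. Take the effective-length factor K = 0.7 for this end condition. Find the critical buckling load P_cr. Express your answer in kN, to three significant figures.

Buckling occurs about the weak axis: I_min = h·b³/12 with b = 29.3 mm (the shorter side).
I_min = 39.3×29.3³/12 = 8.238×10^4 mm⁴
I = 8.238×10^4 mm⁴ = 8.238×10^-8 m⁴
Effective length L_e = K·L = 0.7 × 7.43 = 5.201 m
P_cr = π²EI / L_e² = π² × 210×10⁹ × 8.238×10^-8 / 5.201² = 6.312×10^3 N

P_cr ≈ 6.31 kN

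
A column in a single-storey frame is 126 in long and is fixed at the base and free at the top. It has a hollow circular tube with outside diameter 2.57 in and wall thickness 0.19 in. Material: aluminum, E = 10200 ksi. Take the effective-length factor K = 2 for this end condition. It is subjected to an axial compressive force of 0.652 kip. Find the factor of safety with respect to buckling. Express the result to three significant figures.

n ≈ 2.46

Inner diameter d_i = 2.57 − 2×0.19 = 2.190 in
I = π(d_o⁴ − d_i⁴)/64 = π(2.57⁴ − 2.190⁴)/64 = 1.012 in⁴
Effective length L_e = K·L = 2 × 126 = 252.0 in
P_cr = π²EI / L_e² = π² × 10200×10³ × 1.012 / 252.0² = 1.605×10^3 lb
Factor of safety n = P_cr / P = 1.6047 / 0.652 = 2.46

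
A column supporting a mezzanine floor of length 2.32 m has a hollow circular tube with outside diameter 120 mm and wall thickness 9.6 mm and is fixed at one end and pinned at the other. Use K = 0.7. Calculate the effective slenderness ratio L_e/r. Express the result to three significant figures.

Inner diameter d_i = 120 − 2×9.6 = 100.8 mm
I = π(d_o⁴ − d_i⁴)/64 = π(120⁴ − 100.8⁴)/64 = 5.111×10^6 mm⁴
A = 3.330×10^3 mm²;  r_min = √(I/A) = √(5.111×10^6/3.330×10^3) = 39.18 mm
L_e = K·L = 0.7 × 2.32 m = 1.624 m = 1624.0 mm
λ = L_e / r_min = 1624.0 / 39.18 = 41.5

λ ≈ 41.5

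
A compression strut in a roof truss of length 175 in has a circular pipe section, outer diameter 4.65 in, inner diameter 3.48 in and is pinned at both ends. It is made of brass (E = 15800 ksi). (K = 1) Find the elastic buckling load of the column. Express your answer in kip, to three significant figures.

d_o = 4.65 in, d_i = 3.48 in
I = π(d_o⁴ − d_i⁴)/64 = π(4.65⁴ − 3.480⁴)/64 = 15.75 in⁴
Effective length L_e = K·L = 1 × 175 = 175.0 in
P_cr = π²EI / L_e² = π² × 15800×10³ × 15.75 / 175.0² = 8.020×10^4 lb

P_cr ≈ 80.2 kip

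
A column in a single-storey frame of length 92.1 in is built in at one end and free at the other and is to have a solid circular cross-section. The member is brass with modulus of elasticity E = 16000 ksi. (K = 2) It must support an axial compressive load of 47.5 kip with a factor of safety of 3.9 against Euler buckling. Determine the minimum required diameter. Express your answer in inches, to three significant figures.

Required P_cr = n·P = 3.9 × 47.5 = 185.2 kip
L_e = K·L = 2 × 92.1 = 184.2 in
Required I = P_cr·L_e²/(π²E) = 1.853×10^5 × 184.2² / (π² × 1.60×10^7) = 39.80 in⁴
Solid circle: I = πd⁴/64  ⇒  d = (64I/π)^(1/4) = (64×39.80/π)^(1/4) = 5.34 in

d ≈ 5.34 in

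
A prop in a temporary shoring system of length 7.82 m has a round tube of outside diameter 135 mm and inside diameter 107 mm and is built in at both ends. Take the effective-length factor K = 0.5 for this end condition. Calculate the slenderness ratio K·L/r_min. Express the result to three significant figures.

λ ≈ 90.8

d_o = 135 mm, d_i = 107 mm
I = π(d_o⁴ − d_i⁴)/64 = π(135⁴ − 107.0⁴)/64 = 9.870×10^6 mm⁴
A = 5.322×10^3 mm²;  r_min = √(I/A) = √(9.870×10^6/5.322×10^3) = 43.07 mm
L_e = K·L = 0.5 × 7.82 m = 3.910 m = 3910.0 mm
λ = L_e / r_min = 3910.0 / 43.07 = 90.8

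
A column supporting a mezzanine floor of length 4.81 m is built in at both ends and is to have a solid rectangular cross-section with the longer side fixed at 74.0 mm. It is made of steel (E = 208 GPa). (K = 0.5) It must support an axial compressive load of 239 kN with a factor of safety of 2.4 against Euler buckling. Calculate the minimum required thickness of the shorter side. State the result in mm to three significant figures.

Required P_cr = n·P = 2.4 × 239 = 573.6 kN
L_e = K·L = 0.5 × 4.81 = 2.405 m
Required I = P_cr·L_e²/(π²E) = 5.736×10^5 × 2.405² / (π² × 2.08×10^11) = 1.616×10^-6 m⁴
I_req = 1.616×10^6 mm⁴
Rectangle, weak axis: I_min = h·b³/12 with h = 74.0 mm fixed  ⇒  b = (12I/h)^(1/3) = 64.0 mm

b ≈ 64.0 mm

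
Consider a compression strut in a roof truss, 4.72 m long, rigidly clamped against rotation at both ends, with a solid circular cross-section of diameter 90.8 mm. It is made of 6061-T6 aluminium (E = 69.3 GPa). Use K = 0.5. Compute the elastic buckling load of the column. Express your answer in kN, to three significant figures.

P_cr ≈ 410 kN

I = πd⁴/64 = π×90.8⁴/64 = 3.337×10^6 mm⁴
I = 3.337×10^6 mm⁴ = 3.337×10^-6 m⁴
Effective length L_e = K·L = 0.5 × 4.72 = 2.360 m
P_cr = π²EI / L_e² = π² × 69.3×10⁹ × 3.337×10^-6 / 2.360² = 4.098×10^5 N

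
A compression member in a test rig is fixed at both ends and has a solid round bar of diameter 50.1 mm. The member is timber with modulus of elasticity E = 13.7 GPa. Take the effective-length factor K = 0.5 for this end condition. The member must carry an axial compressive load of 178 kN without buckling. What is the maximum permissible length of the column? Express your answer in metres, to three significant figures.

L_max ≈ 0.969 m

I = πd⁴/64 = π×50.1⁴/64 = 3.093×10^5 mm⁴
I = 3.093×10^-7 m⁴
At the buckling limit P_cr = P = 1.780×10^5 N
From P_cr = π²EI/(K·L)²:  L = (1/K)·√(π²EI/P_cr) = (1/0.5)·√(π²×1.37×10^10×3.093×10^-7/1.780×10^5)
L = 0.969 m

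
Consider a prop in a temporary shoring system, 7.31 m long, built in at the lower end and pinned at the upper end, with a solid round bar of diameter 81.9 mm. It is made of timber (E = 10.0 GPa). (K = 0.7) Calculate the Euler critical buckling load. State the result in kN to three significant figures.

P_cr ≈ 8.32 kN

I = πd⁴/64 = π×81.9⁴/64 = 2.209×10^6 mm⁴
I = 2.209×10^6 mm⁴ = 2.209×10^-6 m⁴
Effective length L_e = K·L = 0.7 × 7.31 = 5.117 m
P_cr = π²EI / L_e² = π² × 10.0×10⁹ × 2.209×10^-6 / 5.117² = 8.325×10^3 N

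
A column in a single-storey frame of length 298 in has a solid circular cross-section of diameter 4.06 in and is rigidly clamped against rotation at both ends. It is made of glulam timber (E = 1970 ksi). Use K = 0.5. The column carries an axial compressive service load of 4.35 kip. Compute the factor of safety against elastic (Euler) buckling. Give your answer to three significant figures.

I = πd⁴/64 = π×4.06⁴/64 = 13.34 in⁴
Effective length L_e = K·L = 0.5 × 298 = 149.0 in
P_cr = π²EI / L_e² = π² × 1970×10³ × 13.34 / 149.0² = 1.168×10^4 lb
Factor of safety n = P_cr / P = 11.681 / 4.35 = 2.69

n ≈ 2.69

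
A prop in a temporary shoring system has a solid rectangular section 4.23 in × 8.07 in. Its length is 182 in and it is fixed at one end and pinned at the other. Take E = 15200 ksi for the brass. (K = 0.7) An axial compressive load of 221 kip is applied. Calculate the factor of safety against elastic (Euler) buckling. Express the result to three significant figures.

n ≈ 2.13

Buckling occurs about the weak axis: I_min = h·b³/12 with b = 4.23 in (the shorter side).
I_min = 8.07×4.23³/12 = 50.90 in⁴
Effective length L_e = K·L = 0.7 × 182 = 127.4 in
P_cr = π²EI / L_e² = π² × 15200×10³ × 50.90 / 127.4² = 4.705×10^5 lb
Factor of safety n = P_cr / P = 470.45 / 221 = 2.13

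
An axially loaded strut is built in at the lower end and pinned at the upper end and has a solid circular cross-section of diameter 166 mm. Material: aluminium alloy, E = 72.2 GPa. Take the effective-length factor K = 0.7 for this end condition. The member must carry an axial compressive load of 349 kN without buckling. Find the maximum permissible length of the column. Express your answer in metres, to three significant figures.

I = πd⁴/64 = π×166⁴/64 = 3.727×10^7 mm⁴
I = 3.727×10^-5 m⁴
At the buckling limit P_cr = P = 3.490×10^5 N
From P_cr = π²EI/(K·L)²:  L = (1/K)·√(π²EI/P_cr) = (1/0.7)·√(π²×7.22×10^10×3.727×10^-5/3.490×10^5)
L = 12.5 m

L_max ≈ 12.5 m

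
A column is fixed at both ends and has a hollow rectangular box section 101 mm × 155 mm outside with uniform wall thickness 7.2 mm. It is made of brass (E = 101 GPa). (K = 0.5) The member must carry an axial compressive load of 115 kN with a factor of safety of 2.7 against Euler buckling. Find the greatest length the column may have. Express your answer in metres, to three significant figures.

L_max ≈ 8.55 m

Inner dimensions: h_i = 155 − 2×7.2 = 140.6 mm, b_i = 101 − 2×7.2 = 86.60 mm
Weak-axis I_min = (h_o·b_o³ − h_i·b_i³)/12 with b_o = 101, b_i = 86.60 mm (shorter outer/inner sides).
I_min = (155×101³ − 140.6×86.60³)/12 = 5.699×10^6 mm⁴
I = 5.699×10^-6 m⁴
Required critical load P_cr = n·P = 2.7 × 115 = 310.5 kN = 3.105×10^5 N
From P_cr = π²EI/(K·L)²:  L = (1/K)·√(π²EI/P_cr) = (1/0.5)·√(π²×1.01×10^11×5.699×10^-6/3.105×10^5)
L = 8.55 m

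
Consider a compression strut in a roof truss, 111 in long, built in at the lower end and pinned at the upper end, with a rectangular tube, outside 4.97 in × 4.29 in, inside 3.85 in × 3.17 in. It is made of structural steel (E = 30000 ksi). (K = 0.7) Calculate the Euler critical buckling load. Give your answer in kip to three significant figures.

Weak-axis I_min = (h_o·b_o³ − h_i·b_i³)/12 with b_o = 4.29, b_i = 3.170 in (shorter outer/inner sides).
I_min = (4.97×4.29³ − 3.850×3.170³)/12 = 22.48 in⁴
Effective length L_e = K·L = 0.7 × 111 = 77.70 in
P_cr = π²EI / L_e² = π² × 30000×10³ × 22.48 / 77.70² = 1.102×10^6 lb

P_cr ≈ 1100 kip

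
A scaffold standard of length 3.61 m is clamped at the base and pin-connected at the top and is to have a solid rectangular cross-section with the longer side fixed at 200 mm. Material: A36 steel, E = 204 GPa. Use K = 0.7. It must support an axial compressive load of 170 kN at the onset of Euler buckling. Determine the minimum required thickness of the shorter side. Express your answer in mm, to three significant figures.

b ≈ 31.9 mm

L_e = K·L = 0.7 × 3.61 = 2.527 m
Required I = P_cr·L_e²/(π²E) = 1.700×10^5 × 2.527² / (π² × 2.04×10^11) = 5.392×10^-7 m⁴
I_req = 5.392×10^5 mm⁴
Rectangle, weak axis: I_min = h·b³/12 with h = 200 mm fixed  ⇒  b = (12I/h)^(1/3) = 31.9 mm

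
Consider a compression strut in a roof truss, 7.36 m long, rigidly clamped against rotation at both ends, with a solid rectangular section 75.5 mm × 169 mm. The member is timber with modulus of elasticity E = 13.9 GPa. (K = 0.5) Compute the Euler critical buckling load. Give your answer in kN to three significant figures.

P_cr ≈ 61.4 kN

Buckling occurs about the weak axis: I_min = h·b³/12 with b = 75.5 mm (the shorter side).
I_min = 169×75.5³/12 = 6.061×10^6 mm⁴
I = 6.061×10^6 mm⁴ = 6.061×10^-6 m⁴
Effective length L_e = K·L = 0.5 × 7.36 = 3.680 m
P_cr = π²EI / L_e² = π² × 13.9×10⁹ × 6.061×10^-6 / 3.680² = 6.140×10^4 N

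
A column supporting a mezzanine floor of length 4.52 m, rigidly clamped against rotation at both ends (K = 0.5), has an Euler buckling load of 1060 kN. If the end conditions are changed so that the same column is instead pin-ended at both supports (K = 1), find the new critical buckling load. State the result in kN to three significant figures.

P_cr ∝ 1/K², so P_cr,new = P_cr,old × (K_old/K_new)² = 1060 × (0.5/1)²
= 1060 × 0.2500 = 265 kN

P_cr ≈ 265 kN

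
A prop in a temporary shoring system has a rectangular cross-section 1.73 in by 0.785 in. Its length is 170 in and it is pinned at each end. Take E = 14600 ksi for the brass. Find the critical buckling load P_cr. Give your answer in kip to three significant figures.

Buckling occurs about the weak axis: I_min = h·b³/12 with b = 0.785 in (the shorter side).
I_min = 1.73×0.785³/12 = 6.974×10^-2 in⁴
Effective length L_e = K·L = 1 × 170 = 170.0 in
P_cr = π²EI / L_e² = π² × 14600×10³ × 6.974×10^-2 / 170.0² = 347.7 lb

P_cr ≈ 0.348 kip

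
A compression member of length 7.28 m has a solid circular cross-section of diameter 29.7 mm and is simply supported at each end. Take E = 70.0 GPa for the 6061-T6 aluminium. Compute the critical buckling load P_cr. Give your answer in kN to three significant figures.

I = πd⁴/64 = π×29.7⁴/64 = 3.819×10^4 mm⁴
I = 3.819×10^4 mm⁴ = 3.819×10^-8 m⁴
Effective length L_e = K·L = 1 × 7.28 = 7.280 m
P_cr = π²EI / L_e² = π² × 70.0×10⁹ × 3.819×10^-8 / 7.280² = 497.9 N

P_cr ≈ 0.498 kN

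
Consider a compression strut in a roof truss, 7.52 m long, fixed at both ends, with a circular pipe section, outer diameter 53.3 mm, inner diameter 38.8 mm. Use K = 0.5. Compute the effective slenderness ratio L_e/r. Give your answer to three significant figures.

λ ≈ 228

d_o = 53.3 mm, d_i = 38.8 mm
I = π(d_o⁴ − d_i⁴)/64 = π(53.3⁴ − 38.80⁴)/64 = 2.849×10^5 mm⁴
A = 1.049×10^3 mm²;  r_min = √(I/A) = √(2.849×10^5/1.049×10^3) = 16.48 mm
L_e = K·L = 0.5 × 7.52 m = 3.760 m = 3760.0 mm
λ = L_e / r_min = 3760.0 / 16.48 = 228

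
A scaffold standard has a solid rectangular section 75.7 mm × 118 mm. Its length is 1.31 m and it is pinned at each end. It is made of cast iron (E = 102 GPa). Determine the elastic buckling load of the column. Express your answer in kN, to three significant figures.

Buckling occurs about the weak axis: I_min = h·b³/12 with b = 75.7 mm (the shorter side).
I_min = 118×75.7³/12 = 4.266×10^6 mm⁴
I = 4.266×10^6 mm⁴ = 4.266×10^-6 m⁴
Effective length L_e = K·L = 1 × 1.31 = 1.310 m
P_cr = π²EI / L_e² = π² × 102×10⁹ × 4.266×10^-6 / 1.310² = 2.502×10^6 N

P_cr ≈ 2500 kN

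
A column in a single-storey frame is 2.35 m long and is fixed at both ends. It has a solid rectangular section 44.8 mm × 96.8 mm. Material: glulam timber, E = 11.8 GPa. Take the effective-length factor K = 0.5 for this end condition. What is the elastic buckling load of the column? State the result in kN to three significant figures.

Buckling occurs about the weak axis: I_min = h·b³/12 with b = 44.8 mm (the shorter side).
I_min = 96.8×44.8³/12 = 7.253×10^5 mm⁴
I = 7.253×10^5 mm⁴ = 7.253×10^-7 m⁴
Effective length L_e = K·L = 0.5 × 2.35 = 1.175 m
P_cr = π²EI / L_e² = π² × 11.8×10⁹ × 7.253×10^-7 / 1.175² = 6.118×10^4 N

P_cr ≈ 61.2 kN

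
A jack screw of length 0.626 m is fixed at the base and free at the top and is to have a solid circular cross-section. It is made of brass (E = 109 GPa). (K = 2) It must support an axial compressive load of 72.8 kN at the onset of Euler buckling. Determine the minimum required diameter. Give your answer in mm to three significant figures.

d ≈ 38.3 mm

L_e = K·L = 2 × 0.626 = 1.252 m
Required I = P_cr·L_e²/(π²E) = 7.280×10^4 × 1.252² / (π² × 1.09×10^11) = 1.061×10^-7 m⁴
I_req = 1.061×10^5 mm⁴
Solid circle: I = πd⁴/64  ⇒  d = (64I/π)^(1/4) = (64×1.061×10^5/π)^(1/4) = 38.3 mm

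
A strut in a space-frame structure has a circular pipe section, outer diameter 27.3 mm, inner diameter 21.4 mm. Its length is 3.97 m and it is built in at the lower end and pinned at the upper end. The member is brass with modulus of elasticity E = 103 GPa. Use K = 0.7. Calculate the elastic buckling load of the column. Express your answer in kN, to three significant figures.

P_cr ≈ 2.23 kN

d_o = 27.3 mm, d_i = 21.4 mm
I = π(d_o⁴ − d_i⁴)/64 = π(27.3⁴ − 21.40⁴)/64 = 1.697×10^4 mm⁴
I = 1.697×10^4 mm⁴ = 1.697×10^-8 m⁴
Effective length L_e = K·L = 0.7 × 3.97 = 2.779 m
P_cr = π²EI / L_e² = π² × 103×10⁹ × 1.697×10^-8 / 2.779² = 2.234×10^3 N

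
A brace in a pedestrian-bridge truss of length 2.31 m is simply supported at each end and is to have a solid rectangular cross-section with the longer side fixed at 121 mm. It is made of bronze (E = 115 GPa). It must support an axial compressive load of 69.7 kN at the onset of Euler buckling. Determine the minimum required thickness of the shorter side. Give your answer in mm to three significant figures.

L_e = K·L = 1 × 2.31 = 2.310 m
Required I = P_cr·L_e²/(π²E) = 6.970×10^4 × 2.310² / (π² × 1.15×10^11) = 3.277×10^-7 m⁴
I_req = 3.277×10^5 mm⁴
Rectangle, weak axis: I_min = h·b³/12 with h = 121 mm fixed  ⇒  b = (12I/h)^(1/3) = 31.9 mm

b ≈ 31.9 mm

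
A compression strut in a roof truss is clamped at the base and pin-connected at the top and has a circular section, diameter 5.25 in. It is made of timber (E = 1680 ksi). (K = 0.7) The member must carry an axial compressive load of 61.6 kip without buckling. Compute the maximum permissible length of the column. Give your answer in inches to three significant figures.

L_max ≈ 143 in

I = πd⁴/64 = π×5.25⁴/64 = 37.29 in⁴
At the buckling limit P_cr = P = 6.160×10^4 lb
From P_cr = π²EI/(K·L)²:  L = (1/K)·√(π²EI/P_cr) = (1/0.7)·√(π²×1.68×10^6×37.29/6.160×10^4)
L = 143 in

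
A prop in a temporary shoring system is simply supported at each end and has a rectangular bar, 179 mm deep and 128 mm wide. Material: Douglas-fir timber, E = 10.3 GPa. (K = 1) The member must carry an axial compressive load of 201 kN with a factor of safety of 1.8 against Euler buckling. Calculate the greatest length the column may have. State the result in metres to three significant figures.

L_max ≈ 2.96 m

Buckling occurs about the weak axis: I_min = h·b³/12 with b = 128 mm (the shorter side).
I_min = 179×128³/12 = 3.128×10^7 mm⁴
I = 3.128×10^-5 m⁴
Required critical load P_cr = n·P = 1.8 × 201 = 361.8 kN = 3.618×10^5 N
From P_cr = π²EI/(K·L)²:  L = (1/K)·√(π²EI/P_cr) = (1/1)·√(π²×1.03×10^10×3.128×10^-5/3.618×10^5)
L = 2.96 m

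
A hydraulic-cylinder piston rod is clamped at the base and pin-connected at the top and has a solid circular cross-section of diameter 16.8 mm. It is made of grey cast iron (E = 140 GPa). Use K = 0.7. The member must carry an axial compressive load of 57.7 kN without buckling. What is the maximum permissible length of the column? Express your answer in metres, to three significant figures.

I = πd⁴/64 = π×16.8⁴/64 = 3.910×10^3 mm⁴
I = 3.910×10^-9 m⁴
At the buckling limit P_cr = P = 5.770×10^4 N
From P_cr = π²EI/(K·L)²:  L = (1/K)·√(π²EI/P_cr) = (1/0.7)·√(π²×1.40×10^11×3.910×10^-9/5.770×10^4)
L = 0.437 m

L_max ≈ 0.437 m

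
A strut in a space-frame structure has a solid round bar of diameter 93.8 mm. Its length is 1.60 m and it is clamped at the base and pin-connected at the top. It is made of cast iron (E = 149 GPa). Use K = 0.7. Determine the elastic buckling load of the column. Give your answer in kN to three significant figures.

P_cr ≈ 4450 kN

I = πd⁴/64 = π×93.8⁴/64 = 3.800×10^6 mm⁴
I = 3.800×10^6 mm⁴ = 3.800×10^-6 m⁴
Effective length L_e = K·L = 0.7 × 1.60 = 1.120 m
P_cr = π²EI / L_e² = π² × 149×10⁹ × 3.800×10^-6 / 1.120² = 4.455×10^6 N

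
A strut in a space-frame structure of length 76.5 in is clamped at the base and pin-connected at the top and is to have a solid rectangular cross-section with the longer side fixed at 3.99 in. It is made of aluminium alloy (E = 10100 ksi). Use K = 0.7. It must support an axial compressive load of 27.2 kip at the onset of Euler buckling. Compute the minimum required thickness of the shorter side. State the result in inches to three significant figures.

L_e = K·L = 0.7 × 76.5 = 53.55 in
Required I = P_cr·L_e²/(π²E) = 2.720×10^4 × 53.55² / (π² × 1.01×10^7) = 0.7825 in⁴
Rectangle, weak axis: I_min = h·b³/12 with h = 3.99 in fixed  ⇒  b = (12I/h)^(1/3) = 1.33 in

b ≈ 1.33 in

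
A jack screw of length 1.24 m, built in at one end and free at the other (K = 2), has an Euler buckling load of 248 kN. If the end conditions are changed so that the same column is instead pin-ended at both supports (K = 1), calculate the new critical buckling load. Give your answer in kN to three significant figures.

P_cr ∝ 1/K², so P_cr,new = P_cr,old × (K_old/K_new)² = 248 × (2/1)²
= 248 × 4.000 = 992 kN

P_cr ≈ 992 kN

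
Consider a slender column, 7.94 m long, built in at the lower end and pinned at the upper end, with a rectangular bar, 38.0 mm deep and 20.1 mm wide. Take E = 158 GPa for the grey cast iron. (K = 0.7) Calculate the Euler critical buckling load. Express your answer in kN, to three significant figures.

P_cr ≈ 1.30 kN

Buckling occurs about the weak axis: I_min = h·b³/12 with b = 20.1 mm (the shorter side).
I_min = 38.0×20.1³/12 = 2.572×10^4 mm⁴
I = 2.572×10^4 mm⁴ = 2.572×10^-8 m⁴
Effective length L_e = K·L = 0.7 × 7.94 = 5.558 m
P_cr = π²EI / L_e² = π² × 158×10⁹ × 2.572×10^-8 / 5.558² = 1.298×10^3 N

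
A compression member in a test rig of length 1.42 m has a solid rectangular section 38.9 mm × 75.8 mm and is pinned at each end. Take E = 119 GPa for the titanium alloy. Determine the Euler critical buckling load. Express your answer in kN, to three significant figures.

P_cr ≈ 217 kN

Buckling occurs about the weak axis: I_min = h·b³/12 with b = 38.9 mm (the shorter side).
I_min = 75.8×38.9³/12 = 3.718×10^5 mm⁴
I = 3.718×10^5 mm⁴ = 3.718×10^-7 m⁴
Effective length L_e = K·L = 1 × 1.42 = 1.420 m
P_cr = π²EI / L_e² = π² × 119×10⁹ × 3.718×10^-7 / 1.420² = 2.166×10^5 N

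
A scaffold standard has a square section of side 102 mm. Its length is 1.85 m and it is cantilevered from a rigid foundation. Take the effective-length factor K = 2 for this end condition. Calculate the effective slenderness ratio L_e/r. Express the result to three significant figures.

I = a⁴/12 = 102⁴/12 = 9.020×10^6 mm⁴
A = 1.040×10^4 mm²;  r_min = √(I/A) = √(9.020×10^6/1.040×10^4) = 29.44 mm
L_e = K·L = 2 × 1.85 m = 3.700 m = 3700.0 mm
λ = L_e / r_min = 3700.0 / 29.44 = 126

λ ≈ 126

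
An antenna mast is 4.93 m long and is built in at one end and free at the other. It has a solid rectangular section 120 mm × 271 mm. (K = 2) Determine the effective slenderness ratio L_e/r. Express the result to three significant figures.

λ ≈ 285

Buckling occurs about the weak axis: I_min = h·b³/12 with b = 120 mm (the shorter side).
I_min = 271×120³/12 = 3.902×10^7 mm⁴
A = 3.252×10^4 mm²;  r_min = √(I/A) = √(3.902×10^7/3.252×10^4) = 34.64 mm
L_e = K·L = 2 × 4.93 m = 9.860 m = 9860.0 mm
λ = L_e / r_min = 9860.0 / 34.64 = 285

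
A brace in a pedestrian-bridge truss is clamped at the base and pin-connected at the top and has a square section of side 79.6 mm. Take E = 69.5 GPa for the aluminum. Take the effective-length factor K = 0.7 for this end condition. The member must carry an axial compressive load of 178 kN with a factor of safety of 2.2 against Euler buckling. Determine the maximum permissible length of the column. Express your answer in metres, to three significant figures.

I = a⁴/12 = 79.6⁴/12 = 3.346×10^6 mm⁴
I = 3.346×10^-6 m⁴
Required critical load P_cr = n·P = 2.2 × 178 = 391.6 kN = 3.916×10^5 N
From P_cr = π²EI/(K·L)²:  L = (1/K)·√(π²EI/P_cr) = (1/0.7)·√(π²×6.95×10^10×3.346×10^-6/3.916×10^5)
L = 3.46 m

L_max ≈ 3.46 m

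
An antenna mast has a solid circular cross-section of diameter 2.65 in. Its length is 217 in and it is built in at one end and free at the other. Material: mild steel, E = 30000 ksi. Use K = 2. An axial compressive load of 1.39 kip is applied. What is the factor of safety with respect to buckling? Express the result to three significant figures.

n ≈ 2.74

I = πd⁴/64 = π×2.65⁴/64 = 2.421 in⁴
Effective length L_e = K·L = 2 × 217 = 434.0 in
P_cr = π²EI / L_e² = π² × 30000×10³ × 2.421 / 434.0² = 3.805×10^3 lb
Factor of safety n = P_cr / P = 3.8054 / 1.39 = 2.74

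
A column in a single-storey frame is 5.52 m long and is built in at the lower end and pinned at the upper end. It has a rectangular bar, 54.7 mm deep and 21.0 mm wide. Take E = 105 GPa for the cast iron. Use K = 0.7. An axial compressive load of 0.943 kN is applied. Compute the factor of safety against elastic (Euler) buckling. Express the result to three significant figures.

n ≈ 3.11

Buckling occurs about the weak axis: I_min = h·b³/12 with b = 21.0 mm (the shorter side).
I_min = 54.7×21.0³/12 = 4.221×10^4 mm⁴
I = 4.221×10^4 mm⁴ = 4.221×10^-8 m⁴
Effective length L_e = K·L = 0.7 × 5.52 = 3.864 m
P_cr = π²EI / L_e² = π² × 105×10⁹ × 4.221×10^-8 / 3.864² = 2.930×10^3 N
Factor of safety n = P_cr / P = 2.9301 / 0.943 = 3.11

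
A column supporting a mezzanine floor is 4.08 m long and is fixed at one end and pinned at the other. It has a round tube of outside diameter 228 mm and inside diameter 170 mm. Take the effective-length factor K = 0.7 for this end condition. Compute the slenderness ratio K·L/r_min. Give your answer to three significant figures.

λ ≈ 40.2

d_o = 228 mm, d_i = 170 mm
I = π(d_o⁴ − d_i⁴)/64 = π(228⁴ − 170.0⁴)/64 = 9.165×10^7 mm⁴
A = 1.813×10^4 mm²;  r_min = √(I/A) = √(9.165×10^7/1.813×10^4) = 71.10 mm
L_e = K·L = 0.7 × 4.08 m = 2.856 m = 2856.0 mm
λ = L_e / r_min = 2856.0 / 71.10 = 40.2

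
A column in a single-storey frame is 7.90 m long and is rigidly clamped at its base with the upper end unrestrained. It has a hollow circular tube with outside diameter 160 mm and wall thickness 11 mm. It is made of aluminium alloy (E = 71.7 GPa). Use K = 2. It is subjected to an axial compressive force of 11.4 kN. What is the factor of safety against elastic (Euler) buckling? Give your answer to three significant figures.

Inner diameter d_i = 160 − 2×11 = 138.0 mm
I = π(d_o⁴ − d_i⁴)/64 = π(160⁴ − 138.0⁴)/64 = 1.437×10^7 mm⁴
I = 1.437×10^7 mm⁴ = 1.437×10^-5 m⁴
Effective length L_e = K·L = 2 × 7.90 = 15.80 m
P_cr = π²EI / L_e² = π² × 71.7×10⁹ × 1.437×10^-5 / 15.80² = 4.073×10^4 N
Factor of safety n = P_cr / P = 40.726 / 11.4 = 3.57

n ≈ 3.57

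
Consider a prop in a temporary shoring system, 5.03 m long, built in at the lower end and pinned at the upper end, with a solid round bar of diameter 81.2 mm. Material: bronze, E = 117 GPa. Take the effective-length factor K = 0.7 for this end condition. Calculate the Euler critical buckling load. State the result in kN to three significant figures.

I = πd⁴/64 = π×81.2⁴/64 = 2.134×10^6 mm⁴
I = 2.134×10^6 mm⁴ = 2.134×10^-6 m⁴
Effective length L_e = K·L = 0.7 × 5.03 = 3.521 m
P_cr = π²EI / L_e² = π² × 117×10⁹ × 2.134×10^-6 / 3.521² = 1.988×10^5 N

P_cr ≈ 199 kN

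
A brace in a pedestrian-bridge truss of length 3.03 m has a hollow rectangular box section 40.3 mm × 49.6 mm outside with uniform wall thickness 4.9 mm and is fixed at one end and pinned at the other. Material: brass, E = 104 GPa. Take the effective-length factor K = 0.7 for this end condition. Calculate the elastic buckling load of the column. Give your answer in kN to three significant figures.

Inner dimensions: h_i = 49.6 − 2×4.9 = 39.80 mm, b_i = 40.3 − 2×4.9 = 30.50 mm
Weak-axis I_min = (h_o·b_o³ − h_i·b_i³)/12 with b_o = 40.3, b_i = 30.50 mm (shorter outer/inner sides).
I_min = (49.6×40.3³ − 39.80×30.50³)/12 = 1.764×10^5 mm⁴
I = 1.764×10^5 mm⁴ = 1.764×10^-7 m⁴
Effective length L_e = K·L = 0.7 × 3.03 = 2.121 m
P_cr = π²EI / L_e² = π² × 104×10⁹ × 1.764×10^-7 / 2.121² = 4.025×10^4 N

P_cr ≈ 40.3 kN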